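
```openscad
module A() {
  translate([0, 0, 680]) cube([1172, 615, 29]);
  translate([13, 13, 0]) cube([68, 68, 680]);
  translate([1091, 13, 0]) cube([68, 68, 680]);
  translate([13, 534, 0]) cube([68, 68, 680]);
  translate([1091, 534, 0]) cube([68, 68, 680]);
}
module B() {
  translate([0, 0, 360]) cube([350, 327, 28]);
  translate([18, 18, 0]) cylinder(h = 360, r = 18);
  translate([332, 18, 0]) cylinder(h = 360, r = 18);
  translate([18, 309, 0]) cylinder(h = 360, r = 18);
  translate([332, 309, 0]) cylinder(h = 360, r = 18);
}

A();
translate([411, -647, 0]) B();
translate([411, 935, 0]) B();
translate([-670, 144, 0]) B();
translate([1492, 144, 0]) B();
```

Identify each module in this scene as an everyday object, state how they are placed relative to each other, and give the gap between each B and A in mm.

A is a table. B is a stool. Four stools sit around the table at the −y, +y, −x, +x sides. The gap between each stool and the table is 320 mm.

Each stool's nearest face is 320 mm from the table's bounding box.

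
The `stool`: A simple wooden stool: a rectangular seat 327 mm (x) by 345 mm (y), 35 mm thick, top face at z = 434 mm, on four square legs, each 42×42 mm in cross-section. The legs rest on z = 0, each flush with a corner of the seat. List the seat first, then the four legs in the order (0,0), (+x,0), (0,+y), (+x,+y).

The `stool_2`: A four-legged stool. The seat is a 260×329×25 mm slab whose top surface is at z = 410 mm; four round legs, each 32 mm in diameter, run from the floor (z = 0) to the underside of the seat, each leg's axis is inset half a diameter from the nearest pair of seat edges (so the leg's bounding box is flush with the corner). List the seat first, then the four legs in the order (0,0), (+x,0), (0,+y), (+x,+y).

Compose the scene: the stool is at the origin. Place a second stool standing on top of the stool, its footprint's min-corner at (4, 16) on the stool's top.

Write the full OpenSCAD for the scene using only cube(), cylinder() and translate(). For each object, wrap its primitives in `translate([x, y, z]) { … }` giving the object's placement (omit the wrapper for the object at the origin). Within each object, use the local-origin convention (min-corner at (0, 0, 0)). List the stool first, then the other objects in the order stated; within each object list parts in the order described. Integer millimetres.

translate([0, 0, 399]) cube([327, 345, 35]);
cube([42, 42, 399]);
translate([285, 0, 0]) cube([42, 42, 399]);
translate([0, 303, 0]) cube([42, 42, 399]);
translate([285, 303, 0]) cube([42, 42, 399]);
translate([4, 16, 434]) {
  translate([0, 0, 385]) cube([260, 329, 25]);
  translate([16, 16, 0]) cylinder(h = 385, r = 16);
  translate([244, 16, 0]) cylinder(h = 385, r = 16);
  translate([16, 313, 0]) cylinder(h = 385, r = 16);
  translate([244, 313, 0]) cylinder(h = 385, r = 16);
}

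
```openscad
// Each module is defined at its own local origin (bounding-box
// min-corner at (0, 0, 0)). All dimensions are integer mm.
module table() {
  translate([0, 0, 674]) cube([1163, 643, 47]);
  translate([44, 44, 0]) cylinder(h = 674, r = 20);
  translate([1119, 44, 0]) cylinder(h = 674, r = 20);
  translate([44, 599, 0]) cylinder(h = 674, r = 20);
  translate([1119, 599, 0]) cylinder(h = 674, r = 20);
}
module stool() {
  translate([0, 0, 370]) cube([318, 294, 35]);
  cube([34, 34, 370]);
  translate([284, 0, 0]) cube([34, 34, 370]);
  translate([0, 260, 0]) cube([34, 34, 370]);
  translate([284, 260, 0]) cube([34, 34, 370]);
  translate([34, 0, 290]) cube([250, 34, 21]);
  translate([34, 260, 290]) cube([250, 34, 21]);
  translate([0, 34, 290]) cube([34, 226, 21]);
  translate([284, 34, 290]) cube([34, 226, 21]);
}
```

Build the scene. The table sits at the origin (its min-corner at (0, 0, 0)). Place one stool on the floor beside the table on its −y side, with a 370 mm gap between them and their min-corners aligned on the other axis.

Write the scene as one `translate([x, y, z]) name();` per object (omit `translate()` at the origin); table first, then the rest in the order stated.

table();
translate([0, -664, 0]) stool();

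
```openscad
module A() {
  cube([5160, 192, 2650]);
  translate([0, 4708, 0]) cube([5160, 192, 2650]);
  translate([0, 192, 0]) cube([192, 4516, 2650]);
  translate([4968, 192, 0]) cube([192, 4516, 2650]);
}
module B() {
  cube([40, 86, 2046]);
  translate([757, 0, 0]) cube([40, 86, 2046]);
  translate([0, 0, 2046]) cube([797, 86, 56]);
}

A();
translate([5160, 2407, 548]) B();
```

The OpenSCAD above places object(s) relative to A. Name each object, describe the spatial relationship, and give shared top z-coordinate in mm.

Both tops at z = 2650 mm.

A is a house frame. B is a door frame. The door frame is beside the house frame with their tops flush at z = 2650. The shared top z-coordinate is 2650 mm.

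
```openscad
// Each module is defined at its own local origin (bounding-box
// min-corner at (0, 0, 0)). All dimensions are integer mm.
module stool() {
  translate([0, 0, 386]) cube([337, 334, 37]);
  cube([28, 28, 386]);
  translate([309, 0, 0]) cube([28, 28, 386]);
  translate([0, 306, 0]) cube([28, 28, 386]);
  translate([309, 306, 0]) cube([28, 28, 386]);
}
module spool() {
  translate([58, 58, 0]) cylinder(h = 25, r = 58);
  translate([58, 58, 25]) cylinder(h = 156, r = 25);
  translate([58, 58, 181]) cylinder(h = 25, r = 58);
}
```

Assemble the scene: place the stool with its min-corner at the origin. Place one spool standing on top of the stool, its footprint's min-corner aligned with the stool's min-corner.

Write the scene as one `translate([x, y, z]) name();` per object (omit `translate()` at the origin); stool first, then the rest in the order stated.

stool();
translate([0, 0, 423]) spool();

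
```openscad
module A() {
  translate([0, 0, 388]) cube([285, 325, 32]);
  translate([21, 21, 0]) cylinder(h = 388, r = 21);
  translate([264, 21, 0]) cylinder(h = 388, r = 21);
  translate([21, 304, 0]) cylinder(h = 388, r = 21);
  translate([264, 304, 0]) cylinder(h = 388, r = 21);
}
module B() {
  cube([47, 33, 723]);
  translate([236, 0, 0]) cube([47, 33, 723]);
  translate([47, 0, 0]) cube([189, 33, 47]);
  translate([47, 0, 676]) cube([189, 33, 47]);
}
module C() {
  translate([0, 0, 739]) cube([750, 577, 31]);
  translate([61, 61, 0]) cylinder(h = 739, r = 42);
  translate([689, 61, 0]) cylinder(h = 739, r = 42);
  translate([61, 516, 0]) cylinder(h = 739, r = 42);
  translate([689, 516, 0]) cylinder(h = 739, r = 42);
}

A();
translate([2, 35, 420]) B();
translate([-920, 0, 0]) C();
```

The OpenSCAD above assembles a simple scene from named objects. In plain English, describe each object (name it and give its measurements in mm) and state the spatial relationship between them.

A is a simple wooden stool: a rectangular seat 285 mm (x) by 325 mm (y), 32 mm thick, top face at z = 420 mm, on four round legs, each 42 mm in diameter. The legs rest on z = 0, each leg's axis is inset half a diameter from the nearest pair of seat edges (so the leg's bounding box is flush with the corner).

B is a picture frame with a 189×629 mm rectangular opening (x by z) and a uniform 47 mm border on every side. Frame depth is 33 mm along y. It is built from two vertical stiles running the full outside height and two horizontal rails spanning the gap between the stiles.

C is a table: top 750 mm (x) × 577 mm (y), 31 mm thick, upper face at z = 770 mm, on four round legs of 84 mm diameter, each leg's bounding box inset 19 mm from the nearest pair of top edges, running from z = 0 to the bottom of the top.

The picture frame is on top of the stool. The table is on the floor beside the stool on its −x side.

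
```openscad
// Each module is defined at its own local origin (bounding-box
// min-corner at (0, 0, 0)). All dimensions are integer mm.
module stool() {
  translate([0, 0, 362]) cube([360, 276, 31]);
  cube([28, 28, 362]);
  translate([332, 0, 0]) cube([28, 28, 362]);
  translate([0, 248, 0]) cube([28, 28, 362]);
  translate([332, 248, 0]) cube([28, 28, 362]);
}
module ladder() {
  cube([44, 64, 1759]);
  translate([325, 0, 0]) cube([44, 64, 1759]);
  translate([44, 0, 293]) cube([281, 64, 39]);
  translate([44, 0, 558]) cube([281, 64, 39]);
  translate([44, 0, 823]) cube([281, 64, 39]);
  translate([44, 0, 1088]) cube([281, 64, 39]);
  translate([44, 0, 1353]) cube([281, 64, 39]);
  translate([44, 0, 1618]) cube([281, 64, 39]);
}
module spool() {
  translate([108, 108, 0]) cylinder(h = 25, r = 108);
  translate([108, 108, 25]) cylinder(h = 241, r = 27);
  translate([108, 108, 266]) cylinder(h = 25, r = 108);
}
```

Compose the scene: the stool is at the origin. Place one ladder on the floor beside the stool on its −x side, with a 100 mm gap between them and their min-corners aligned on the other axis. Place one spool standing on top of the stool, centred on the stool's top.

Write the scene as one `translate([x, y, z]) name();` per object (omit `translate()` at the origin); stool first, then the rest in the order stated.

stool();
translate([-469, 0, 0]) ladder();
translate([72, 30, 393]) spool();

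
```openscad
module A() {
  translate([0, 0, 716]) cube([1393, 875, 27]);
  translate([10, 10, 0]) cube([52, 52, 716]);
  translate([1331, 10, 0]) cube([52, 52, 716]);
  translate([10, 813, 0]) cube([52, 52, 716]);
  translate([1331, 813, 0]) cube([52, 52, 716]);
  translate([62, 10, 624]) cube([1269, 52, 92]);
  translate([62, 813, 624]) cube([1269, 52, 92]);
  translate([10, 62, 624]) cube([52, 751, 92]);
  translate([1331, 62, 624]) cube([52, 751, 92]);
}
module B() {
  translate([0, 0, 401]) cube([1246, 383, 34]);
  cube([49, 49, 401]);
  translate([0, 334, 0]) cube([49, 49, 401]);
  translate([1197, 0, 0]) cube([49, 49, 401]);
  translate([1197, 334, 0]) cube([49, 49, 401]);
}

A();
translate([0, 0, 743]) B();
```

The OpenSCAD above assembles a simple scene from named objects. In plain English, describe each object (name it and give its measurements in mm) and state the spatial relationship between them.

A is a table: top 1393 mm (x) × 875 mm (y), 27 mm thick, upper face at z = 743 mm, on four 52×52 mm square legs, each inset 10 mm from the nearest pair of top edges, running from z = 0 to the bottom of the top. Four apron rails, 52 mm thick and 92 mm tall, run between adjacent legs with their top edges flush with the underside of the top and their outer faces flush with the legs' outer faces.

B is a long wooden bench with a 1246 mm (x) × 383 mm (y) seat, 34 mm thick, its top surface 435 mm above the floor. Four 49 mm square legs at the seat corners, flush with the edges, run from z = 0 to the seat underside.

The bench is on top of the table.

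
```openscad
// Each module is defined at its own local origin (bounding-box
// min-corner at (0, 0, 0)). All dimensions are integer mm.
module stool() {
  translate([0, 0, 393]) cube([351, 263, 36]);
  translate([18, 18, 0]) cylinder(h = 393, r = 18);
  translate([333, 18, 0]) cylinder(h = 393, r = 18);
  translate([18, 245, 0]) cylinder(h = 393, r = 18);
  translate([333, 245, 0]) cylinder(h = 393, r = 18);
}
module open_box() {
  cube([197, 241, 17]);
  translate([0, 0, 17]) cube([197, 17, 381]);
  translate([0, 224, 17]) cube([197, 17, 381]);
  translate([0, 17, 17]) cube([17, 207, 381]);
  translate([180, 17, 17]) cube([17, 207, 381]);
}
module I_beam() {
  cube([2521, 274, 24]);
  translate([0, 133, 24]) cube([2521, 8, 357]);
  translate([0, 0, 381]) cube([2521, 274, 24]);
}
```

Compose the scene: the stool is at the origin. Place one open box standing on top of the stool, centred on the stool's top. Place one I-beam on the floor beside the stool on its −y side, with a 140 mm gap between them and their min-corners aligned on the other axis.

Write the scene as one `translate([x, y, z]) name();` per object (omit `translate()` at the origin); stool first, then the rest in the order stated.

stool();
translate([77, 11, 429]) open_box();
translate([0, -414, 0]) I_beam();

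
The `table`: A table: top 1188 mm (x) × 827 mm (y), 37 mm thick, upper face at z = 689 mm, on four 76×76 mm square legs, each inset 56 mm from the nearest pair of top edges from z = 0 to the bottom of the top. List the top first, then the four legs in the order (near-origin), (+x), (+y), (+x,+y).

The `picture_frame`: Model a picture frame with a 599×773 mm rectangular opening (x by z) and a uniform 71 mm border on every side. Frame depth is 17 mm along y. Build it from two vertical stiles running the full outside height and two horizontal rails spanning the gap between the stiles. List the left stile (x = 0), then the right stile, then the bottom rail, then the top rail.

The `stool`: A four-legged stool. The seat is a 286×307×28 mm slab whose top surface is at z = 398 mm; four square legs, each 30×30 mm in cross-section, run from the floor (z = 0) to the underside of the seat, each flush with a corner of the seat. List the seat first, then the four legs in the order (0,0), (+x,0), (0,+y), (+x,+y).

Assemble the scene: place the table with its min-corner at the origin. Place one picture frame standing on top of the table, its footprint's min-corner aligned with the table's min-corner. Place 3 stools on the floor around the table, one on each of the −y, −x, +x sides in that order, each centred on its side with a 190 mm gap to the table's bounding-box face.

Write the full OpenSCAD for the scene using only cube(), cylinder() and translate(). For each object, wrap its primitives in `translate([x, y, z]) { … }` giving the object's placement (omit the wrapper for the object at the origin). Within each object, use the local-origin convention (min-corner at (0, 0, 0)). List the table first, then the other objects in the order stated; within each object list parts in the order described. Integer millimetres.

translate([0, 0, 652]) cube([1188, 827, 37]);
translate([56, 56, 0]) cube([76, 76, 652]);
translate([1056, 56, 0]) cube([76, 76, 652]);
translate([56, 695, 0]) cube([76, 76, 652]);
translate([1056, 695, 0]) cube([76, 76, 652]);
translate([0, 0, 689]) {
  cube([71, 17, 915]);
  translate([670, 0, 0]) cube([71, 17, 915]);
  translate([71, 0, 0]) cube([599, 17, 71]);
  translate([71, 0, 844]) cube([599, 17, 71]);
}
translate([451, -497, 0]) {
  translate([0, 0, 370]) cube([286, 307, 28]);
  cube([30, 30, 370]);
  translate([256, 0, 0]) cube([30, 30, 370]);
  translate([0, 277, 0]) cube([30, 30, 370]);
  translate([256, 277, 0]) cube([30, 30, 370]);
}
translate([-476, 260, 0]) {
  translate([0, 0, 370]) cube([286, 307, 28]);
  cube([30, 30, 370]);
  translate([256, 0, 0]) cube([30, 30, 370]);
  translate([0, 277, 0]) cube([30, 30, 370]);
  translate([256, 277, 0]) cube([30, 30, 370]);
}
translate([1378, 260, 0]) {
  translate([0, 0, 370]) cube([286, 307, 28]);
  cube([30, 30, 370]);
  translate([256, 0, 0]) cube([30, 30, 370]);
  translate([0, 277, 0]) cube([30, 30, 370]);
  translate([256, 277, 0]) cube([30, 30, 370]);
}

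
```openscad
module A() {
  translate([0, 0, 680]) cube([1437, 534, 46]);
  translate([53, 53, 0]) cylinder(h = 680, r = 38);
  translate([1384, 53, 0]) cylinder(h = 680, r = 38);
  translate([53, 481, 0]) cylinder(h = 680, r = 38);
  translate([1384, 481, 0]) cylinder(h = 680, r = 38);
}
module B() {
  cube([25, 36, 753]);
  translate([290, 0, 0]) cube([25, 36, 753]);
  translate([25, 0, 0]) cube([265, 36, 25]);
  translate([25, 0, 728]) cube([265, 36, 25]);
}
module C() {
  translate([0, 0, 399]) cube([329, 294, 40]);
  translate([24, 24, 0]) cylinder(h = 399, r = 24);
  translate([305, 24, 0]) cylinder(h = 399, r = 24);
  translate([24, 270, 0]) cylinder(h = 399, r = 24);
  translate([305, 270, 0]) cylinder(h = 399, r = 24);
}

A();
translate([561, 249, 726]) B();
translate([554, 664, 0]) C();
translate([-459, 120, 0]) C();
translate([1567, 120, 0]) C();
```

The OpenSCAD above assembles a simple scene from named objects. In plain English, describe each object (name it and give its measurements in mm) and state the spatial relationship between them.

A is a table with a 1437×534 mm rectangular top, 46 mm thick, top surface at z = 726 mm, supported by four round legs of 76 mm diameter, each leg's bounding box inset 15 mm from the nearest pair of top edges, running from the floor.

B is a picture frame with a 265×703 mm rectangular opening (x by z) and a uniform 25 mm border on every side. Frame depth is 36 mm along y. It is built from two vertical stiles running the full outside height and two horizontal rails spanning the gap between the stiles.

C is a four-legged stool. The seat is 329×294 mm, 40 mm thick, top at z = 439 mm. It stands on four round legs, each 48 mm in diameter, from z = 0 to the seat underside, each leg's axis is inset half a diameter from the nearest pair of seat edges (so the leg's bounding box is flush with the corner).

The picture frame is on top of the table, centred. Three stools sit around the table at the +y, −x, +x sides.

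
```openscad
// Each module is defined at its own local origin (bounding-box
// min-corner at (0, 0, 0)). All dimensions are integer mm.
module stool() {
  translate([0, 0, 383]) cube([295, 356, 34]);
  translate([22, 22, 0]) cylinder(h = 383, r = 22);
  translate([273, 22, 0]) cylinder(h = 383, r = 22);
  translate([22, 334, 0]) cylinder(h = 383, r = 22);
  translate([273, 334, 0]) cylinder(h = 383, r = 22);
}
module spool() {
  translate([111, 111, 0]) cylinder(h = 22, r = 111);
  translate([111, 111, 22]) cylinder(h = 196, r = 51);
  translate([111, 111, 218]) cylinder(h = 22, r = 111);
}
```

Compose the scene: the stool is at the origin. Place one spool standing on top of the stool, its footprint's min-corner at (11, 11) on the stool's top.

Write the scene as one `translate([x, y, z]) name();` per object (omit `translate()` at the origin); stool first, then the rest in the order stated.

stool();
translate([11, 11, 417]) spool();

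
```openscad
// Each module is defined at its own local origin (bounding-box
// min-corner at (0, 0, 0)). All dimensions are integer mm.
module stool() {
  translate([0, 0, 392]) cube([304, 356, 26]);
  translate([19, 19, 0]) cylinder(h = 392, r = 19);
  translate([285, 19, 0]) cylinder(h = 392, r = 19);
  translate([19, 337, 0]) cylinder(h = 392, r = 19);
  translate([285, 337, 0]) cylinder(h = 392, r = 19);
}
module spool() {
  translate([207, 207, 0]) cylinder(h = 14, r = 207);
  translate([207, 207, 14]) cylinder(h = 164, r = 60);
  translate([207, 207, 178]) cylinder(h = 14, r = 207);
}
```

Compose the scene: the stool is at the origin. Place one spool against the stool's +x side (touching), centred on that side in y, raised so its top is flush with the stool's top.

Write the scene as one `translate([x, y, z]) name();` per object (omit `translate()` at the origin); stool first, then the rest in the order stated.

stool();
translate([304, -29, 226]) spool();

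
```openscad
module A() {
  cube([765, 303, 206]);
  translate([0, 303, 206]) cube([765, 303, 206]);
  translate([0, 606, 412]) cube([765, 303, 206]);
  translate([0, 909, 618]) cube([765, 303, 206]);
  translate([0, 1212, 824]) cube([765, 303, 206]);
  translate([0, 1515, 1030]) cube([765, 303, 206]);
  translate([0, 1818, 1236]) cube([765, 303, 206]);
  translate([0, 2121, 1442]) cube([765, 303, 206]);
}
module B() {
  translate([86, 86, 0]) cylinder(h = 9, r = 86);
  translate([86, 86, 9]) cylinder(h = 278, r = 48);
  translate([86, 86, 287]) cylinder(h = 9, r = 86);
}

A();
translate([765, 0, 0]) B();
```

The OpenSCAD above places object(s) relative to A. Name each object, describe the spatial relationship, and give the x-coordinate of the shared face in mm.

A is a staircase. B is a spool. The spool is against the staircase's +x side, with their −y faces flush. The x-coordinate of the shared face is 765 mm.

The staircase's +x face and the spool's −x face are both at x = 765 mm.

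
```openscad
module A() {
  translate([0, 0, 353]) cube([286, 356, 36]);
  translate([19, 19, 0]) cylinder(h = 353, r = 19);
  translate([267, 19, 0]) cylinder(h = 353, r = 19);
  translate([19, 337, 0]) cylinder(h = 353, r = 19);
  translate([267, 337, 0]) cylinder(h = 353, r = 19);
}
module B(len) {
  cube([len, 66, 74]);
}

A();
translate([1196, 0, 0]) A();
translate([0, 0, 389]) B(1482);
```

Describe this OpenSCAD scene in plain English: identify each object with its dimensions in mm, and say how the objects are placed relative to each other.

A is a four-legged stool. The seat is a 286×356×36 mm slab whose top surface is at z = 389 mm; four round legs, each 38 mm in diameter, run from the floor (z = 0) to the underside of the seat, each leg's axis is inset half a diameter from the nearest pair of seat edges (so the leg's bounding box is flush with the corner).

B is a rectangular beam 1482 mm long (x), 66 mm deep (y), 74 mm thick (z).

The beam spans the tops of two stools placed 910 mm apart, resting at z = 389 mm.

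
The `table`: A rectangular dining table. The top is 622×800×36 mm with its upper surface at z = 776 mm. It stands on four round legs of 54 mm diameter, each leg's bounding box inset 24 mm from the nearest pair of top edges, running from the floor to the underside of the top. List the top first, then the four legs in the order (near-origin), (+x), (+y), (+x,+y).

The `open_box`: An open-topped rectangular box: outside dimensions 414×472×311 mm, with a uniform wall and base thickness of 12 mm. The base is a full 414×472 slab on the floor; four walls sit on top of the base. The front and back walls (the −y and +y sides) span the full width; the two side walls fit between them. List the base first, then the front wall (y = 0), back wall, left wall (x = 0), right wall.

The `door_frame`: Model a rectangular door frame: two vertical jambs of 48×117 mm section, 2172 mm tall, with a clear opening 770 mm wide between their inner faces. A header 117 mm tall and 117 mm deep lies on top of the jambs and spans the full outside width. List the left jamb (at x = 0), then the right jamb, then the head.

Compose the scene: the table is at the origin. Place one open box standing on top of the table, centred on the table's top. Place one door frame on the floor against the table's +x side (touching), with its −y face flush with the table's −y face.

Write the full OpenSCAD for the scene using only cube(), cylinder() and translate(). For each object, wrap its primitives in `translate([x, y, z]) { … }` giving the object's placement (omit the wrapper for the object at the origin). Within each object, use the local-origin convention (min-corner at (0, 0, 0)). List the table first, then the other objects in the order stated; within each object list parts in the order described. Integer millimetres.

translate([0, 0, 740]) cube([622, 800, 36]);
translate([51, 51, 0]) cylinder(h = 740, r = 27);
translate([571, 51, 0]) cylinder(h = 740, r = 27);
translate([51, 749, 0]) cylinder(h = 740, r = 27);
translate([571, 749, 0]) cylinder(h = 740, r = 27);
translate([104, 164, 776]) {
  cube([414, 472, 12]);
  translate([0, 0, 12]) cube([414, 12, 299]);
  translate([0, 460, 12]) cube([414, 12, 299]);
  translate([0, 12, 12]) cube([12, 448, 299]);
  translate([402, 12, 12]) cube([12, 448, 299]);
}
translate([622, 0, 0]) {
  cube([48, 117, 2172]);
  translate([818, 0, 0]) cube([48, 117, 2172]);
  translate([0, 0, 2172]) cube([866, 117, 117]);
}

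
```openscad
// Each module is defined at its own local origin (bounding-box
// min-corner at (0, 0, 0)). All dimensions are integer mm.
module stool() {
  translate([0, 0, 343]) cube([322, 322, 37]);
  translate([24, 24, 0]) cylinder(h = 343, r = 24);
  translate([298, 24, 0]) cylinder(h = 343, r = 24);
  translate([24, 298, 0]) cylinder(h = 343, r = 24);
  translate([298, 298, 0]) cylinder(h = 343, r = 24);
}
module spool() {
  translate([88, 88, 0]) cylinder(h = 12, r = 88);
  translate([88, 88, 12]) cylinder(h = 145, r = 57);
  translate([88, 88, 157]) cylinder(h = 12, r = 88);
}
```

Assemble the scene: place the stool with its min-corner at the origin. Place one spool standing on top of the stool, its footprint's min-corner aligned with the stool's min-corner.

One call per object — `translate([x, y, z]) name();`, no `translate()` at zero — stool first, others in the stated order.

stool();
translate([0, 0, 380]) spool();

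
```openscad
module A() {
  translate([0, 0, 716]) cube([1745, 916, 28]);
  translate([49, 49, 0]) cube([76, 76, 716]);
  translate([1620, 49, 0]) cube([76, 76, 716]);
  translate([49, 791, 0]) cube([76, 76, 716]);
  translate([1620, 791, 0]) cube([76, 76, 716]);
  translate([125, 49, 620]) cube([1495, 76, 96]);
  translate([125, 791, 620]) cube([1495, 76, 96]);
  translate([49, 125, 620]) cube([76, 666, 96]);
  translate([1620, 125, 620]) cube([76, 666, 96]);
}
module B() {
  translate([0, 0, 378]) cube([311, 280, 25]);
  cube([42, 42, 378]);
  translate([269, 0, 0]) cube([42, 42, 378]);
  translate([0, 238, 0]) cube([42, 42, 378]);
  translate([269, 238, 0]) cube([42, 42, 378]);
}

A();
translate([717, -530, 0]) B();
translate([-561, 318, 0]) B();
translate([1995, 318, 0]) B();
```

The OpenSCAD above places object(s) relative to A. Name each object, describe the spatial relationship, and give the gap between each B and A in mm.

A is a table. B is a stool. Three stools sit around the table at the −y, −x, +x sides. The gap between each stool and the table is 250 mm.

Each stool's nearest face is 250 mm from the table's bounding box.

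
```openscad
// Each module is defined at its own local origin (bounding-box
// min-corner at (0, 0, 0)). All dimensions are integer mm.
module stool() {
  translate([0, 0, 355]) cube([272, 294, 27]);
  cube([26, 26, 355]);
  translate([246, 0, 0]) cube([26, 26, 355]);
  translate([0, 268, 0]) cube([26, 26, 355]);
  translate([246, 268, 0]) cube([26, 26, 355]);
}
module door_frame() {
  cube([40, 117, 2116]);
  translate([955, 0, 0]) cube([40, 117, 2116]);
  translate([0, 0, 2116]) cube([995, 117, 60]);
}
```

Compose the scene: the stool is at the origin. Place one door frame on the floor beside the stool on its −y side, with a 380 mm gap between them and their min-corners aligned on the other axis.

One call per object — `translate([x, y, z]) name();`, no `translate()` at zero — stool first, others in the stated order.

stool();
translate([0, -497, 0]) door_frame();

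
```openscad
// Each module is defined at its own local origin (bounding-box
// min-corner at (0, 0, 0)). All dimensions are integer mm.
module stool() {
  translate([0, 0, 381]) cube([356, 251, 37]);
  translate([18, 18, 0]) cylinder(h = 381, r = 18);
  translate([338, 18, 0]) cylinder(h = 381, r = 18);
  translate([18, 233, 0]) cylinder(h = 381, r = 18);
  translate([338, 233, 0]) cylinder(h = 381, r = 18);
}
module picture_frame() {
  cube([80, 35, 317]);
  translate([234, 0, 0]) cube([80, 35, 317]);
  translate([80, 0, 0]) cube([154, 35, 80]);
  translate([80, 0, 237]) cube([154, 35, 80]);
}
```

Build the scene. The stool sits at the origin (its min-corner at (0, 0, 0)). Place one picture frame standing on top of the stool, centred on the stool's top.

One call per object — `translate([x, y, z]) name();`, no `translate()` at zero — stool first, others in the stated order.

stool();
translate([21, 108, 418]) picture_frame();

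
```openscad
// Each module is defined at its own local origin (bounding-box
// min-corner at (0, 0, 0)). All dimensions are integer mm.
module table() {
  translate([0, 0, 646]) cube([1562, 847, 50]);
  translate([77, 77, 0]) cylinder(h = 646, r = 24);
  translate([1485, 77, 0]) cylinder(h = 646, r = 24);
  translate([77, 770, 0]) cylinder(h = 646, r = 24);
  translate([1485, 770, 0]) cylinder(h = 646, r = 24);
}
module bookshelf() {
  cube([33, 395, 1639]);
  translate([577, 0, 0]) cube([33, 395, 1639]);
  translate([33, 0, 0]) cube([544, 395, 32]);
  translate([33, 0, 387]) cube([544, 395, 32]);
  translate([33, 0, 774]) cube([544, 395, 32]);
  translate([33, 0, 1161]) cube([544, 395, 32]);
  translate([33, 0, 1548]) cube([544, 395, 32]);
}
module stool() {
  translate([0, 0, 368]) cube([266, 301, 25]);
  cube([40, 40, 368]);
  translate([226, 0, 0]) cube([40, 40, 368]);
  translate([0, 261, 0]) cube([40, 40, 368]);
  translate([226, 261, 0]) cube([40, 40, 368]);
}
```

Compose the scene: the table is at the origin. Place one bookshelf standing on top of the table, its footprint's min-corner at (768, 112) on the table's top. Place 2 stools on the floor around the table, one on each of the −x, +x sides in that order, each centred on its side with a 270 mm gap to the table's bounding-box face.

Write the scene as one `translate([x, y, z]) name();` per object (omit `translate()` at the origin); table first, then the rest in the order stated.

table();
translate([768, 112, 696]) bookshelf();
translate([-536, 273, 0]) stool();
translate([1832, 273, 0]) stool();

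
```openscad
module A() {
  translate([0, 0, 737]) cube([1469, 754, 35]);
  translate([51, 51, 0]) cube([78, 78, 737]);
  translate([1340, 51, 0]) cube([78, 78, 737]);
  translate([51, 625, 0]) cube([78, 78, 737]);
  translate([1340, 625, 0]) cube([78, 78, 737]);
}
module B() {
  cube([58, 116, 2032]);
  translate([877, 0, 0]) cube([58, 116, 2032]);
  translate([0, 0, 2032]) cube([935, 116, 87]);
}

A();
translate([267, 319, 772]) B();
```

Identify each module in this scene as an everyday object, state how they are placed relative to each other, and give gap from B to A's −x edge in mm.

The door frame's min-x is at 267; the table's min-x is 0; gap = 267 mm.

A is a table. B is a door frame. The door frame is on top of the table, centred. The gap from the door frame to the table's −x edge is 267 mm.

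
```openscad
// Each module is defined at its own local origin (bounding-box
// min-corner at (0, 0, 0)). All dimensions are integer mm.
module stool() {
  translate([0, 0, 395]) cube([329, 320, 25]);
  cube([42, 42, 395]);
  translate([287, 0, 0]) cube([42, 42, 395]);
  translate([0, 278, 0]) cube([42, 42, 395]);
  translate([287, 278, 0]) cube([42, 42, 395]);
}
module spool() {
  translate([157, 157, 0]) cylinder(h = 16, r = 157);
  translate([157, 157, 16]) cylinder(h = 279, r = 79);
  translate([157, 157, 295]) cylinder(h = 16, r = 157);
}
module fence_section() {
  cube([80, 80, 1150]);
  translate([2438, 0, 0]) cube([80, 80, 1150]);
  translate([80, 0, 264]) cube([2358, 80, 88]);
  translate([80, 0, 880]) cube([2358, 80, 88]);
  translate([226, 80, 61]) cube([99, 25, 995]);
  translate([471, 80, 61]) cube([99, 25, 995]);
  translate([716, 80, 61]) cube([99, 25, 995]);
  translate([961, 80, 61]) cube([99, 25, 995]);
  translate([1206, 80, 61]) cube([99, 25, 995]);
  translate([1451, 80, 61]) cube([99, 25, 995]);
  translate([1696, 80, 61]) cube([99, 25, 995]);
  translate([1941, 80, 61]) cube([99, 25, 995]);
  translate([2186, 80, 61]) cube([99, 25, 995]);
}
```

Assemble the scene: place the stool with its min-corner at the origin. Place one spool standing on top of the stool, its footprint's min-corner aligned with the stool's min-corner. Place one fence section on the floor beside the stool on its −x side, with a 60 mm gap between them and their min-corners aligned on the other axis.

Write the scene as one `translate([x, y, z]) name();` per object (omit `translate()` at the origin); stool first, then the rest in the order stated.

stool();
translate([0, 0, 420]) spool();
translate([-2578, 0, 0]) fence_section();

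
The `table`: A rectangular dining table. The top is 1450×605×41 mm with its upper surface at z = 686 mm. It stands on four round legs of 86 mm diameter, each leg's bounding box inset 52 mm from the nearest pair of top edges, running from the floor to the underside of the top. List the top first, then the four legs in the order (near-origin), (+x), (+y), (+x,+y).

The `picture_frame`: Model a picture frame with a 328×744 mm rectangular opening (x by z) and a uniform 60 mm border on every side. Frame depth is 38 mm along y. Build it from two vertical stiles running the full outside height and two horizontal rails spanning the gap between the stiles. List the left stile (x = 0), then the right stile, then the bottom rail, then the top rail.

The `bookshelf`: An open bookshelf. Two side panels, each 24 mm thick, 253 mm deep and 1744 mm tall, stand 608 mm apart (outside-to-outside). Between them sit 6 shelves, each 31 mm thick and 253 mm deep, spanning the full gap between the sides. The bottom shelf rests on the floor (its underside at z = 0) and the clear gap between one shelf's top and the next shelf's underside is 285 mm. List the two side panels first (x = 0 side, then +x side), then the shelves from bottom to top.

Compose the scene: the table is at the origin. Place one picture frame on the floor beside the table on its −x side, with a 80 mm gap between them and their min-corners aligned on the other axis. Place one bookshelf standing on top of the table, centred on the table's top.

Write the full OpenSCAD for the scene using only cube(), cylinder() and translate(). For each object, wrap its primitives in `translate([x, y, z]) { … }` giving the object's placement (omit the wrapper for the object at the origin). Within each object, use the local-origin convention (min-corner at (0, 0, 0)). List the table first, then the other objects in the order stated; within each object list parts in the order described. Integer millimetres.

translate([0, 0, 645]) cube([1450, 605, 41]);
translate([95, 95, 0]) cylinder(h = 645, r = 43);
translate([1355, 95, 0]) cylinder(h = 645, r = 43);
translate([95, 510, 0]) cylinder(h = 645, r = 43);
translate([1355, 510, 0]) cylinder(h = 645, r = 43);
translate([-528, 0, 0]) {
  cube([60, 38, 864]);
  translate([388, 0, 0]) cube([60, 38, 864]);
  translate([60, 0, 0]) cube([328, 38, 60]);
  translate([60, 0, 804]) cube([328, 38, 60]);
}
translate([421, 176, 686]) {
  cube([24, 253, 1744]);
  translate([584, 0, 0]) cube([24, 253, 1744]);
  translate([24, 0, 0]) cube([560, 253, 31]);
  translate([24, 0, 316]) cube([560, 253, 31]);
  translate([24, 0, 632]) cube([560, 253, 31]);
  translate([24, 0, 948]) cube([560, 253, 31]);
  translate([24, 0, 1264]) cube([560, 253, 31]);
  translate([24, 0, 1580]) cube([560, 253, 31]);
}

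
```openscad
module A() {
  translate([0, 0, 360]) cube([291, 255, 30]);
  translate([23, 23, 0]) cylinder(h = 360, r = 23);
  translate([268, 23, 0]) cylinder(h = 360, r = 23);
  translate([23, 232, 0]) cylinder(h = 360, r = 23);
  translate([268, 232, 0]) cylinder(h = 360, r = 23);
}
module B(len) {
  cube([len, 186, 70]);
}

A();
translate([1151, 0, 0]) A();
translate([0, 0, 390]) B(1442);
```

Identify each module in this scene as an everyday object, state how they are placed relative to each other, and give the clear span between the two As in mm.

A is a stool. B is a beam. A beam spans the tops of two stools. The clear span between the two stools is 860 mm.

Second stool starts at x = 1151; first ends at x = 291; clear span = 1151 − 291 = 860 mm.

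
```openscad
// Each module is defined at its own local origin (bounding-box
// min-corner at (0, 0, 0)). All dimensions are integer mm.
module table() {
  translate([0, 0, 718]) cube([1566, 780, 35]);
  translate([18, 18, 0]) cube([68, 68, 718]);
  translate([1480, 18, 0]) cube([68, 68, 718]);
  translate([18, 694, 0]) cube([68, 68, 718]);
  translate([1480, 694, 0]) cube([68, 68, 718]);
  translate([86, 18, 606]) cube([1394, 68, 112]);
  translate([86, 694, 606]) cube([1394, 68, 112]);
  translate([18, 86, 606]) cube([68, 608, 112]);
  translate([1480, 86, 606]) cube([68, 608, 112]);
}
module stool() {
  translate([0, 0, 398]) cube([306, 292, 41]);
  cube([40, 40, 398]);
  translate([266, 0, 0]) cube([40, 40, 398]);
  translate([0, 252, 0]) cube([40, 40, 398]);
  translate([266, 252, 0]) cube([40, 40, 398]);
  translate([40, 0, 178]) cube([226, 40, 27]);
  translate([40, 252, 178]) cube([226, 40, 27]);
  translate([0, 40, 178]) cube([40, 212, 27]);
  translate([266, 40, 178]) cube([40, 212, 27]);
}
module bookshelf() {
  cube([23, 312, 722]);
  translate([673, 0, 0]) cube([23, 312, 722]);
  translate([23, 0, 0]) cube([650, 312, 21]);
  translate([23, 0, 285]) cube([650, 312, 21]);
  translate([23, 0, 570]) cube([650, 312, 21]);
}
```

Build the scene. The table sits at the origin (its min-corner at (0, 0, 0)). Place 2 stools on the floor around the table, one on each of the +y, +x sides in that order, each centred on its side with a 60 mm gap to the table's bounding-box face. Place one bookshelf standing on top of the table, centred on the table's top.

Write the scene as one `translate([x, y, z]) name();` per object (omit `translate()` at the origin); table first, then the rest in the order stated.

table();
translate([630, 840, 0]) stool();
translate([1626, 244, 0]) stool();
translate([435, 234, 753]) bookshelf();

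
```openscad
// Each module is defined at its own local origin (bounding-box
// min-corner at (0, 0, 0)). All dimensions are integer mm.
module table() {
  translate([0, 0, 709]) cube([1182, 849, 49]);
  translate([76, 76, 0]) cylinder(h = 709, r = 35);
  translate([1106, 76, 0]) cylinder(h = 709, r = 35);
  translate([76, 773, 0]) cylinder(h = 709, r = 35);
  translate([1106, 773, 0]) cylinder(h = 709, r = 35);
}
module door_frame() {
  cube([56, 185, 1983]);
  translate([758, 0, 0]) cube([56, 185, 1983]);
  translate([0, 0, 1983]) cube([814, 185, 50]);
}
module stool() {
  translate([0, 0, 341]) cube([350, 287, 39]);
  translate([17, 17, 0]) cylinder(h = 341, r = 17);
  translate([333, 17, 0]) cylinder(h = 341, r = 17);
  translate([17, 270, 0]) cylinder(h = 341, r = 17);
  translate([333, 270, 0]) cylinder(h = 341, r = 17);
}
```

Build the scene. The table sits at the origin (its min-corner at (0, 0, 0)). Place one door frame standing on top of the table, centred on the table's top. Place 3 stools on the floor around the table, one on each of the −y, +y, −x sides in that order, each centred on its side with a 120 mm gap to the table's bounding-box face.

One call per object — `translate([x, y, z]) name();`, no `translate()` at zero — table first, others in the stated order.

table();
translate([184, 332, 758]) door_frame();
translate([416, -407, 0]) stool();
translate([416, 969, 0]) stool();
translate([-470, 281, 0]) stool();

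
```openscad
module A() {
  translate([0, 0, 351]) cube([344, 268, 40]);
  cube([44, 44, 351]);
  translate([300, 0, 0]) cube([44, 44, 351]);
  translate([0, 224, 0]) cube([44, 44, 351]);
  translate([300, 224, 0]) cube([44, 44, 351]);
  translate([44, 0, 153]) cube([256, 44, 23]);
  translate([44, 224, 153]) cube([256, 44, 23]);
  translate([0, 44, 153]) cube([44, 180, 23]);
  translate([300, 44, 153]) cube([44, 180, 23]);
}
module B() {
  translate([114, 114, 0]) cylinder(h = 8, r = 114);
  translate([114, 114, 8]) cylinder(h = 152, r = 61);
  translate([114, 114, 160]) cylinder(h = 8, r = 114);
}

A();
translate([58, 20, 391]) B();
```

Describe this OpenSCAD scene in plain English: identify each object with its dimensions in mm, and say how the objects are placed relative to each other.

A is a four-legged stool. The seat is a 344×268×40 mm slab whose top surface is at z = 391 mm; four square legs, each 44×44 mm in cross-section, run from the floor (z = 0) to the underside of the seat, each flush with a corner of the seat. Four stretchers, 44 mm wide and 23 mm tall, connect adjacent legs with their undersides at z = 153 mm, each running between the inner faces of the legs it joins and aligned with the legs' outer faces on the other axis.

B is a spool: two coaxial disc flanges of radius 114 mm and thickness 8 mm, joined by a core cylinder of radius 61 mm and height 152 mm. The lower flange rests on z = 0 and the three cylinders share a vertical axis.

The spool is on top of the stool, centred.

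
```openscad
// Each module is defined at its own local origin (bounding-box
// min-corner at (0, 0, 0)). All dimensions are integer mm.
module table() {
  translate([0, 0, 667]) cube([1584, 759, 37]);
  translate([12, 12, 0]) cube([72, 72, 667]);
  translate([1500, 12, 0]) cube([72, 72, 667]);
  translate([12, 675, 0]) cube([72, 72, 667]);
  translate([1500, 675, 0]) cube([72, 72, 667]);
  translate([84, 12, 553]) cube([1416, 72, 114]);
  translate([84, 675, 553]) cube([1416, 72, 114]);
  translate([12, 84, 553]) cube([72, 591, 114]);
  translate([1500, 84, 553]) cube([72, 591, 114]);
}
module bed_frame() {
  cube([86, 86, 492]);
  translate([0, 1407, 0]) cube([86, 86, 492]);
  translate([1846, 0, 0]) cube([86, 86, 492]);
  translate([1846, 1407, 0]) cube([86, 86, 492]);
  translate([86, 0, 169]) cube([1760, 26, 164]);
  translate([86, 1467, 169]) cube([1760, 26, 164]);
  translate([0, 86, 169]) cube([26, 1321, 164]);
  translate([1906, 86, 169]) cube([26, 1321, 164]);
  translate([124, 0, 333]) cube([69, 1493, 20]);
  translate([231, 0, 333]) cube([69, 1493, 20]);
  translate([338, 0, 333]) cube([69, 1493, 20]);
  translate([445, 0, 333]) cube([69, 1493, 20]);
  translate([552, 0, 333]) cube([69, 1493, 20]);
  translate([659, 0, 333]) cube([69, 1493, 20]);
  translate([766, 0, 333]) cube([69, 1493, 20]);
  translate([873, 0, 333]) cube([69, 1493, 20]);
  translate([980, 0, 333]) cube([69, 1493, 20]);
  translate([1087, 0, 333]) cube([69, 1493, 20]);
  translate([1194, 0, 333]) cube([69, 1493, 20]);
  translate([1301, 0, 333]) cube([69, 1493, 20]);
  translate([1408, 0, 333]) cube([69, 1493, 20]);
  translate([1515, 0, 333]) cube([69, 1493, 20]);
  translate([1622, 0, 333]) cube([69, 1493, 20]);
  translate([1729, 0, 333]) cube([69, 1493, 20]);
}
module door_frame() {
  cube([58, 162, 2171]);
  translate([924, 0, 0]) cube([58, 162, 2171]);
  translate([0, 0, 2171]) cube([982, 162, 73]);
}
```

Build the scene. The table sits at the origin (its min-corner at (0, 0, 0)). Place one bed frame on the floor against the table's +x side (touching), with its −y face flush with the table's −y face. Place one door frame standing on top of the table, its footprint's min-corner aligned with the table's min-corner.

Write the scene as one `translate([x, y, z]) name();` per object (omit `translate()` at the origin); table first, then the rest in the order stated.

table();
translate([1584, 0, 0]) bed_frame();
translate([0, 0, 704]) door_frame();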